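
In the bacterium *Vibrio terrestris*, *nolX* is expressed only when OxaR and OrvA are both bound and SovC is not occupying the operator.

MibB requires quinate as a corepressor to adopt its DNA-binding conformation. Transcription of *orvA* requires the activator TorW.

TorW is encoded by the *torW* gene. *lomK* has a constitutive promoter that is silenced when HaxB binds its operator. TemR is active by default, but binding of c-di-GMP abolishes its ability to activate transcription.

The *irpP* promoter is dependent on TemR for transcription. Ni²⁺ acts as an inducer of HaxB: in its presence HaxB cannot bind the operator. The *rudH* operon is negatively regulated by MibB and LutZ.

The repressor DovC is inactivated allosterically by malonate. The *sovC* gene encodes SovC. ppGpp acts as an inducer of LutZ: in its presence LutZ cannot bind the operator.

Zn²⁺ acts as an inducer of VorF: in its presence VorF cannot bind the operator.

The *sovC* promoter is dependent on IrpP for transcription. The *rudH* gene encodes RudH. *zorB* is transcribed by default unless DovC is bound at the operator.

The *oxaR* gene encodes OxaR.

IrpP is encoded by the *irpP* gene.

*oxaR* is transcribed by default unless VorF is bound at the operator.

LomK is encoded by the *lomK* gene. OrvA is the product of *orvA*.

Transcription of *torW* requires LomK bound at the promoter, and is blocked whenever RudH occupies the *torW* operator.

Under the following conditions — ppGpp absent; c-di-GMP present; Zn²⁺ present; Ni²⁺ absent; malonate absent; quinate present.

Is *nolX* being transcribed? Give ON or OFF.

Zn²⁺ is present, so VorF is inactive.
With no repressor bound, *oxaR* is transcribed.
So OxaR is produced and active.
c-di-GMP is present, so TemR is inactive.
Required activator TemR is absent, so *irpP* is not transcribed.
So IrpP is not produced.
Required activator IrpP is absent, so *sovC* is not transcribed.
So SovC is not produced.
Quinate is present, so MibB is active.
ppGpp is absent, so LutZ is active.
With repressor MibB bound, *rudH* is not transcribed.
So RudH is not produced.
Ni²⁺ is absent, so HaxB is active.
With repressor HaxB bound, *lomK* is not transcribed.
So LomK is not produced.
Required activator LomK is absent, so *torW* is not transcribed.
So TorW is not produced.
Required activator TorW is absent, so *orvA* is not transcribed.
So OrvA is not produced.
Required activator OrvA is absent, so *nolX* is not transcribed.

OFF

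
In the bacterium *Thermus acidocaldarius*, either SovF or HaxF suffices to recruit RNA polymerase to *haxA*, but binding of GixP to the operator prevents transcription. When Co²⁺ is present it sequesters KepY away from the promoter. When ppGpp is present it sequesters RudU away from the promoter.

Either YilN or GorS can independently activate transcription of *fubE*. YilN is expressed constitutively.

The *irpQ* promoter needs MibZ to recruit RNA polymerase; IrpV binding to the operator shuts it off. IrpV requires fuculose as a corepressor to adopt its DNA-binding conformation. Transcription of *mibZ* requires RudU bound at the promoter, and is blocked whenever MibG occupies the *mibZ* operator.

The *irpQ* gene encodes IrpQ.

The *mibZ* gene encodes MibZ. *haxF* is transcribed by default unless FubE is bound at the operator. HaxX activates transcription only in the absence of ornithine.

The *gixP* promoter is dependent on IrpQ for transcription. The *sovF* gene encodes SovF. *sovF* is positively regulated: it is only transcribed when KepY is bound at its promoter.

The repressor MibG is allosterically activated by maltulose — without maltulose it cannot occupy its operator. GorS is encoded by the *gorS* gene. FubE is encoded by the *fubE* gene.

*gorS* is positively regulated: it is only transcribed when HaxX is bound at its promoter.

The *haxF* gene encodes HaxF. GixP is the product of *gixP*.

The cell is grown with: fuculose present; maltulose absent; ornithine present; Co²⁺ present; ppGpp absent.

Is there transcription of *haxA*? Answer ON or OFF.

Co²⁺ is present, so KepY is inactive.
Required activator KepY is absent, so *sovF* is not transcribed.
So SovF is not produced.
YilN is produced constitutively and is active.
Ornithine is present, so HaxX is inactive.
Required activator HaxX is absent, so *gorS* is not transcribed.
So GorS is not produced.
Activator YilN is present, so *fubE* is transcribed.
So FubE is produced and active.
With repressor FubE bound, *haxF* is not transcribed.
So HaxF is not produced.
Fuculose is present, so IrpV is active.
Maltulose is absent, so MibG is inactive.
ppGpp is absent, so RudU is active.
No repressor is bound and RudU is active, so *mibZ* is transcribed.
So MibZ is produced and active.
With repressor IrpV bound, *irpQ* is not transcribed.
So IrpQ is not produced.
Required activator IrpQ is absent, so *gixP* is not transcribed.
So GixP is not produced.
No activator is available at the *haxA* promoter, so *haxA* is not transcribed.

OFF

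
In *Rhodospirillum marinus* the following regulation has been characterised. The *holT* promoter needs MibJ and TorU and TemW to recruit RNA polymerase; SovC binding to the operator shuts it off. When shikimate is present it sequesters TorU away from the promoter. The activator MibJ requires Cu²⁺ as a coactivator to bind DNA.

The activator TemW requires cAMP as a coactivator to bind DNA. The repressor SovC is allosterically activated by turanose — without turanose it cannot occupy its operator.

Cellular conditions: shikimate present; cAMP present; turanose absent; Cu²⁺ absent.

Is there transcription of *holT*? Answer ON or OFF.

OFF

Cu²⁺ is absent, so MibJ is inactive.
Turanose is absent, so SovC is inactive.
Shikimate is present, so TorU is inactive.
cAMP is present, so TemW is active.
Required activator MibJ is absent, so *holT* is not transcribed.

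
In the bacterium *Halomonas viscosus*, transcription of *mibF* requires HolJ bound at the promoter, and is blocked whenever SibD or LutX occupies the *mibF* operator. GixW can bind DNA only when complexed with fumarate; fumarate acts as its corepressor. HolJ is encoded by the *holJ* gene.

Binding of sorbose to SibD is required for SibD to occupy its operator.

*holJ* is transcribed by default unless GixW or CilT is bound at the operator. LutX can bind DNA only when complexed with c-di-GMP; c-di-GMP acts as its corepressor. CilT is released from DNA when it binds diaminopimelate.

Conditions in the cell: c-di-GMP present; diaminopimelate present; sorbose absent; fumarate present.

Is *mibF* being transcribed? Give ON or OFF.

Fumarate is present, so GixW is active.
Diaminopimelate is present, so CilT is inactive.
With repressor GixW bound, *holJ* is not transcribed.
So HolJ is not produced.
Sorbose is absent, so SibD is inactive.
c-di-GMP is present, so LutX is active.
With repressor LutX bound, *mibF* is not transcribed.

OFF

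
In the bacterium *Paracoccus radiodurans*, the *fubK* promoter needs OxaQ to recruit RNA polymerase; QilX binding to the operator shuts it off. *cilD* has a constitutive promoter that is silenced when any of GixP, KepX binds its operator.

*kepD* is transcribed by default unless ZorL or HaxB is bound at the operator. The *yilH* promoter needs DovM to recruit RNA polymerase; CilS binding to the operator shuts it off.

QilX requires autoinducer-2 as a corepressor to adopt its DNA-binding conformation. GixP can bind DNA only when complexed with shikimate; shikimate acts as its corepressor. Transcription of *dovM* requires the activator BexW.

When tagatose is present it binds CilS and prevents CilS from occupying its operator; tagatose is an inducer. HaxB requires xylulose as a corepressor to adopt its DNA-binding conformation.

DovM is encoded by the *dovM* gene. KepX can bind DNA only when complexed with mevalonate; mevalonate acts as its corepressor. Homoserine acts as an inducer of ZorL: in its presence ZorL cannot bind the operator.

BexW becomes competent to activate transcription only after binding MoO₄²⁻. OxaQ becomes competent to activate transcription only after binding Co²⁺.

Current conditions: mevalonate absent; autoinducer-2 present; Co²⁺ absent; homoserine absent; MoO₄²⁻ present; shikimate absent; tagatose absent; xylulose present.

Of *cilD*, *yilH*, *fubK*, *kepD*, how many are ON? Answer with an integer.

Shikimate is absent, so GixP is inactive.
Mevalonate is absent, so KepX is inactive.
With no repressor bound, *cilD* is transcribed.
→ *cilD* is ON.
MoO₄²⁻ is present, so BexW is active.
No repressor is bound and BexW is active, so *dovM* is transcribed.
So DovM is produced and active.
Tagatose is absent, so CilS is active.
With repressor CilS bound, *yilH* is not transcribed.
→ *yilH* is OFF.
Autoinducer-2 is present, so QilX is active.
Co²⁺ is absent, so OxaQ is inactive.
With repressor QilX bound, *fubK* is not transcribed.
→ *fubK* is OFF.
Homoserine is absent, so ZorL is active.
Xylulose is present, so HaxB is active.
With repressor ZorL bound, *kepD* is not transcribed.
→ *kepD* is OFF.
1 of the 4 genes is transcribed.

1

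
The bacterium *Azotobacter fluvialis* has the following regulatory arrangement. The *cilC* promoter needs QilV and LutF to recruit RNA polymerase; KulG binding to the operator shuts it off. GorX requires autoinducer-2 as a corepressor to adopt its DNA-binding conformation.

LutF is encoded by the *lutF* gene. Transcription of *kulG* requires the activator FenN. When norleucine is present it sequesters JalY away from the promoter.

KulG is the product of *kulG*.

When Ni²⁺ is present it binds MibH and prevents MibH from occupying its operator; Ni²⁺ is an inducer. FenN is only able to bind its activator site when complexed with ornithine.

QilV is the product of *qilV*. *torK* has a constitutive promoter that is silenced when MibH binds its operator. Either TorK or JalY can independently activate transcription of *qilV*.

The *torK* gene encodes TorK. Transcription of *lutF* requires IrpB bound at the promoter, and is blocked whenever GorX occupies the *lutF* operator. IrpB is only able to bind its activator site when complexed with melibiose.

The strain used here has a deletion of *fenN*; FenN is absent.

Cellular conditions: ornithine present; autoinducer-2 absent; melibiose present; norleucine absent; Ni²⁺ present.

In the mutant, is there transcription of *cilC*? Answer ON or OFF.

Ni²⁺ is present, so MibH is inactive.
With no repressor bound, *torK* is transcribed.
So TorK is produced and active.
Norleucine is absent, so JalY is active.
Activator TorK is present, so *qilV* is transcribed.
So QilV is produced and active.
Melibiose is present, so IrpB is active.
Autoinducer-2 is absent, so GorX is inactive.
No repressor is bound and IrpB is active, so *lutF* is transcribed.
So LutF is produced and active.
FenN is non-functional in this strain, so it has no effect.
Required activator FenN is absent, so *kulG* is not transcribed.
So KulG is not produced.
No repressor is bound and QilV and LutF are active, so *cilC* is transcribed.

ON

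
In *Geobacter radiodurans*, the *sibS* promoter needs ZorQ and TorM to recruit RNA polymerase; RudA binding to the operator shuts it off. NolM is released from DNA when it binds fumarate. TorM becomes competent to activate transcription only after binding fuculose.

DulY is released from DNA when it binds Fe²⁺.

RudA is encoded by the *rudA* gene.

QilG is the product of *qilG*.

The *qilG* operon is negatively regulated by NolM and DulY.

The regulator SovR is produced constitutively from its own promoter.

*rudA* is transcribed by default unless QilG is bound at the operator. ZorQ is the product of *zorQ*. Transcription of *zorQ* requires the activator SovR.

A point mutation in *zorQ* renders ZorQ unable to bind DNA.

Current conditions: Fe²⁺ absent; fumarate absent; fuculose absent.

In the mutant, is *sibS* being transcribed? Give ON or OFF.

Fumarate is absent, so NolM is active.
Fe²⁺ is absent, so DulY is active.
With repressor NolM bound, *qilG* is not transcribed.
So QilG is not produced.
With no repressor bound, *rudA* is transcribed.
So RudA is produced and active.
ZorQ is non-functional in this strain, so it has no effect.
Fuculose is absent, so TorM is inactive.
With repressor RudA bound, *sibS* is not transcribed.

OFF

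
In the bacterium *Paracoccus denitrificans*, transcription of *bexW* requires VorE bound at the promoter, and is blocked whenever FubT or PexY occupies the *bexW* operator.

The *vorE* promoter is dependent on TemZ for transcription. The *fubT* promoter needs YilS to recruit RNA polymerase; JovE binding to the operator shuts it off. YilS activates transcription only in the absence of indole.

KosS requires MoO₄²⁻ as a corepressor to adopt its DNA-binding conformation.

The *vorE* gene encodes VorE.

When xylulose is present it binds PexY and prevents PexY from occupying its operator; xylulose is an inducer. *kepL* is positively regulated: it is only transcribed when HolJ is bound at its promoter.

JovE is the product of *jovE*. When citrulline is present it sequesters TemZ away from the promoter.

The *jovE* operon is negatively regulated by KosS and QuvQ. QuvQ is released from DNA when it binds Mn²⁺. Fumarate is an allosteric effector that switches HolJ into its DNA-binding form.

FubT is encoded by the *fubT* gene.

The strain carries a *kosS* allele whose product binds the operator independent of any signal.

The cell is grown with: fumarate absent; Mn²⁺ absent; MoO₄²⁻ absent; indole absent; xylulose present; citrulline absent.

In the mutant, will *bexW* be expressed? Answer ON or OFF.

OFF

Indole is absent, so YilS is active.
KosS is constitutively active in this strain.
Mn²⁺ is absent, so QuvQ is active.
With repressor KosS bound, *jovE* is not transcribed.
So JovE is not produced.
No repressor is bound and YilS is active, so *fubT* is transcribed.
So FubT is produced and active.
Xylulose is present, so PexY is inactive.
Citrulline is absent, so TemZ is active.
No repressor is bound and TemZ is active, so *vorE* is transcribed.
So VorE is produced and active.
With repressor FubT bound, *bexW* is not transcribed.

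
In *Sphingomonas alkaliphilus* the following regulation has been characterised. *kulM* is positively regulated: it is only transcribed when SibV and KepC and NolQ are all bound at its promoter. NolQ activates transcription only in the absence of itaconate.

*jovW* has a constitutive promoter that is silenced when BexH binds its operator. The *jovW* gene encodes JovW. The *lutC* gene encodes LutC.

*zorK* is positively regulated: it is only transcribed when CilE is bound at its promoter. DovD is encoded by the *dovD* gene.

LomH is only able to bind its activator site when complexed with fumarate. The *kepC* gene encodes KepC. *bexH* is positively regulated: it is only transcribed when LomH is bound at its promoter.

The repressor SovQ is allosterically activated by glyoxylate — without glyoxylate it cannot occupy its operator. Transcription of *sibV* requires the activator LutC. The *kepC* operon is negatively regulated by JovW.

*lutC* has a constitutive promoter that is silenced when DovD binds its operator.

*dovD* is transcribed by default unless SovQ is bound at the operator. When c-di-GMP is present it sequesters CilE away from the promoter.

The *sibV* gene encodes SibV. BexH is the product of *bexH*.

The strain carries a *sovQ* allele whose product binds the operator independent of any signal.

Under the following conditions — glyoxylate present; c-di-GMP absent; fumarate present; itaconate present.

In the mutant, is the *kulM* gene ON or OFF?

OFF

SovQ is constitutively active in this strain.
With repressor SovQ bound, *dovD* is not transcribed.
So DovD is not produced.
With no repressor bound, *lutC* is transcribed.
So LutC is produced and active.
No repressor is bound and LutC is active, so *sibV* is transcribed.
So SibV is produced and active.
Fumarate is present, so LomH is active.
No repressor is bound and LomH is active, so *bexH* is transcribed.
So BexH is produced and active.
With repressor BexH bound, *jovW* is not transcribed.
So JovW is not produced.
With no repressor bound, *kepC* is transcribed.
So KepC is produced and active.
Itaconate is present, so NolQ is inactive.
Required activator NolQ is absent, so *kulM* is not transcribed.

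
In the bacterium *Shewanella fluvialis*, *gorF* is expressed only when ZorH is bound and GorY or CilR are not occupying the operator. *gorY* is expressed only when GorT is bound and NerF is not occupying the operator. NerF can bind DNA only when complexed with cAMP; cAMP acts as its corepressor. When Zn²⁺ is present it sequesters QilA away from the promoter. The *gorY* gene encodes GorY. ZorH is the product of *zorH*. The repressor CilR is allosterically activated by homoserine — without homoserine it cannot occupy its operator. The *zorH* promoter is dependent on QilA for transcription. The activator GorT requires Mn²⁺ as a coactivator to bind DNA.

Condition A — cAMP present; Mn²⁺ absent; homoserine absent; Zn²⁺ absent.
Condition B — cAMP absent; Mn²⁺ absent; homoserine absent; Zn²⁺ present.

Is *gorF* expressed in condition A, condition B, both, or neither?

A only

Condition A:
cAMP is present, so NerF is active.
Mn²⁺ is absent, so GorT is inactive.
With repressor NerF bound, *gorY* is not transcribed.
So GorY is not produced.
Homoserine is absent, so CilR is inactive.
Zn²⁺ is absent, so QilA is active.
No repressor is bound and QilA is active, so *zorH* is transcribed.
So ZorH is produced and active.
No repressor is bound and ZorH is active, so *gorF* is transcribed.
→ *gorF* is ON in A.
Condition B:
cAMP is absent, so NerF is inactive.
Mn²⁺ is absent, so GorT is inactive.
Required activator GorT is absent, so *gorY* is not transcribed.
So GorY is not produced.
Homoserine is absent, so CilR is inactive.
Zn²⁺ is present, so QilA is inactive.
Required activator QilA is absent, so *zorH* is not transcribed.
So ZorH is not produced.
Required activator ZorH is absent, so *gorF* is not transcribed.
→ *gorF* is OFF in B.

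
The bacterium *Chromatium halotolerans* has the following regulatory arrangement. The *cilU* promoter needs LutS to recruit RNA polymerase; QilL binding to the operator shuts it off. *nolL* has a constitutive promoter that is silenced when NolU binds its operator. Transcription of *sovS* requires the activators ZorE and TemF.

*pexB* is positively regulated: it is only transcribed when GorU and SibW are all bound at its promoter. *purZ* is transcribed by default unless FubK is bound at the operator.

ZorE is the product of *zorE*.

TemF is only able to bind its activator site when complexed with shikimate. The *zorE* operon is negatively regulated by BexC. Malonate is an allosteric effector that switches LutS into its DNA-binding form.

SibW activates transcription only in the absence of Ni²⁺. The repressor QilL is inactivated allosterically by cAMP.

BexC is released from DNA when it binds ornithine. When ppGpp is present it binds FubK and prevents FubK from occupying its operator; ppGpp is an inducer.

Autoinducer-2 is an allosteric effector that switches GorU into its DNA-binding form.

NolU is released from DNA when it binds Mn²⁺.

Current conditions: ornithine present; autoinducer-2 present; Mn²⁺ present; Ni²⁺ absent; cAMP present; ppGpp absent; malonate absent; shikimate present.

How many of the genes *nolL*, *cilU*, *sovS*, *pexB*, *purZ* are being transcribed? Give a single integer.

3

Mn²⁺ is present, so NolU is inactive.
With no repressor bound, *nolL* is transcribed.
→ *nolL* is ON.
cAMP is present, so QilL is inactive.
Malonate is absent, so LutS is inactive.
Required activator LutS is absent, so *cilU* is not transcribed.
→ *cilU* is OFF.
Ornithine is present, so BexC is inactive.
With no repressor bound, *zorE* is transcribed.
So ZorE is produced and active.
Shikimate is present, so TemF is active.
No repressor is bound and ZorE and TemF are active, so *sovS* is transcribed.
→ *sovS* is ON.
Autoinducer-2 is present, so GorU is active.
Ni²⁺ is absent, so SibW is active.
No repressor is bound and GorU and SibW are active, so *pexB* is transcribed.
→ *pexB* is ON.
ppGpp is absent, so FubK is active.
With repressor FubK bound, *purZ* is not transcribed.
→ *purZ* is OFF.
3 of the 5 genes are transcribed.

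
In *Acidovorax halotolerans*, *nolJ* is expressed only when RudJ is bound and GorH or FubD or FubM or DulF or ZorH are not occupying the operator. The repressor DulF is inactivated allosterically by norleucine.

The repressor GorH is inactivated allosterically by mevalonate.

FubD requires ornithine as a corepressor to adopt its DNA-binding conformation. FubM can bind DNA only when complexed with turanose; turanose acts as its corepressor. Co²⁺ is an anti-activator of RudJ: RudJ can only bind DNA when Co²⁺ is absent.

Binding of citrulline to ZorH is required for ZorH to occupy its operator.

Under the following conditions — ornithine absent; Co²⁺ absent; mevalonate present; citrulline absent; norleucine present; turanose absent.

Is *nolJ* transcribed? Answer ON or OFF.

Mevalonate is present, so GorH is inactive.
Ornithine is absent, so FubD is inactive.
Turanose is absent, so FubM is inactive.
Norleucine is present, so DulF is inactive.
Co²⁺ is absent, so RudJ is active.
Citrulline is absent, so ZorH is inactive.
No repressor is bound and RudJ is active, so *nolJ* is transcribed.

ON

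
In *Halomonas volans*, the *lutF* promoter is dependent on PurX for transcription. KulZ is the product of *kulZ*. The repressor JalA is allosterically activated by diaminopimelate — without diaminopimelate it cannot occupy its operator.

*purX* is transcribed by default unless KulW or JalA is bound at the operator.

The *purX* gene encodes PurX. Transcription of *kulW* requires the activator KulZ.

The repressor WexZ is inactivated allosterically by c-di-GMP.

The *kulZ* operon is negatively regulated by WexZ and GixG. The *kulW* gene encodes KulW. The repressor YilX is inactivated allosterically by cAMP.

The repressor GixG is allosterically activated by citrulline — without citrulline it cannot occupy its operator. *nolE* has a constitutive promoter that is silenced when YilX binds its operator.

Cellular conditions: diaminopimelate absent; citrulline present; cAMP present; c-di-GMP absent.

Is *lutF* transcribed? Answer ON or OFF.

ON

c-di-GMP is absent, so WexZ is active.
Citrulline is present, so GixG is active.
With repressor WexZ bound, *kulZ* is not transcribed.
So KulZ is not produced.
Required activator KulZ is absent, so *kulW* is not transcribed.
So KulW is not produced.
Diaminopimelate is absent, so JalA is inactive.
With no repressor bound, *purX* is transcribed.
So PurX is produced and active.
No repressor is bound and PurX is active, so *lutF* is transcribed.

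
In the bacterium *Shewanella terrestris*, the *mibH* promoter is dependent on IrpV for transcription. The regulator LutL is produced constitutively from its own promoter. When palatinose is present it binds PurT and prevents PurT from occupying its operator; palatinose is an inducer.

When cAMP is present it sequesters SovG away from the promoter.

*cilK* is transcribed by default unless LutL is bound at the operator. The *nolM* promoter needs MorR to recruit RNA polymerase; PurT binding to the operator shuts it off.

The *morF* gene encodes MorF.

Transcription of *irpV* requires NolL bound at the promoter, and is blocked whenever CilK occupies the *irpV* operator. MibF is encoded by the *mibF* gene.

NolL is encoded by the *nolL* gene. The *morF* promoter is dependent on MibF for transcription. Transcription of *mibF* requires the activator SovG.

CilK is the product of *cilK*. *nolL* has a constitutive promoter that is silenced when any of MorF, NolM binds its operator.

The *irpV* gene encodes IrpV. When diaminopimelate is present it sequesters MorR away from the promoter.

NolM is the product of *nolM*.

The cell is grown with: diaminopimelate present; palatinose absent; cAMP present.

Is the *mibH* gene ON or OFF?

ON

cAMP is present, so SovG is inactive.
Required activator SovG is absent, so *mibF* is not transcribed.
So MibF is not produced.
Required activator MibF is absent, so *morF* is not transcribed.
So MorF is not produced.
Palatinose is absent, so PurT is active.
Diaminopimelate is present, so MorR is inactive.
With repressor PurT bound, *nolM* is not transcribed.
So NolM is not produced.
With no repressor bound, *nolL* is transcribed.
So NolL is produced and active.
LutL is produced constitutively and is active.
With repressor LutL bound, *cilK* is not transcribed.
So CilK is not produced.
No repressor is bound and NolL is active, so *irpV* is transcribed.
So IrpV is produced and active.
No repressor is bound and IrpV is active, so *mibH* is transcribed.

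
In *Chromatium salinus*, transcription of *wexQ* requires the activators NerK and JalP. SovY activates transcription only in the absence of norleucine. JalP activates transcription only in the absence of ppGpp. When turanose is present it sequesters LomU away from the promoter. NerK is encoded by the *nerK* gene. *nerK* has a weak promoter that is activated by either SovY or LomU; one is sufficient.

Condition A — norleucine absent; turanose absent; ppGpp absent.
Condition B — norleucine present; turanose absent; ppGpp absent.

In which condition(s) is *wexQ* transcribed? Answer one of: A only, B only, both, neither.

Condition A:
Norleucine is absent, so SovY is active.
Turanose is absent, so LomU is active.
Activator SovY is present, so *nerK* is transcribed.
So NerK is produced and active.
ppGpp is absent, so JalP is active.
No repressor is bound and NerK and JalP are active, so *wexQ* is transcribed.
→ *wexQ* is ON in A.
Condition B:
Norleucine is present, so SovY is inactive.
Turanose is absent, so LomU is active.
Activator LomU is present, so *nerK* is transcribed.
So NerK is produced and active.
ppGpp is absent, so JalP is active.
No repressor is bound and NerK and JalP are active, so *wexQ* is transcribed.
→ *wexQ* is ON in B.

both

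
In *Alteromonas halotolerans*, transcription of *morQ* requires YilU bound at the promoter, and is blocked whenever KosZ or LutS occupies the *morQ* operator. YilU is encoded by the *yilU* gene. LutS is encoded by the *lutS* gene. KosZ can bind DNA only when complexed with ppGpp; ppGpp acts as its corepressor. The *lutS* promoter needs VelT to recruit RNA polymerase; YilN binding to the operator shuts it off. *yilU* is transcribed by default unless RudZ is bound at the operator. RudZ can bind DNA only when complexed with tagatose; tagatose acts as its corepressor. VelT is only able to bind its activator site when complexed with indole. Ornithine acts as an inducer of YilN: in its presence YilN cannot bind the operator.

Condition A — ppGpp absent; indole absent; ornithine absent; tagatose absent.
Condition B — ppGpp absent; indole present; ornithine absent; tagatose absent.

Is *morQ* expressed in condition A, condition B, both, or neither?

both

Condition A:
ppGpp is absent, so KosZ is inactive.
Indole is absent, so VelT is inactive.
Ornithine is absent, so YilN is active.
With repressor YilN bound, *lutS* is not transcribed.
So LutS is not produced.
Tagatose is absent, so RudZ is inactive.
With no repressor bound, *yilU* is transcribed.
So YilU is produced and active.
No repressor is bound and YilU is active, so *morQ* is transcribed.
→ *morQ* is ON in A.
Condition B:
ppGpp is absent, so KosZ is inactive.
Indole is present, so VelT is active.
Ornithine is absent, so YilN is active.
With repressor YilN bound, *lutS* is not transcribed.
So LutS is not produced.
Tagatose is absent, so RudZ is inactive.
With no repressor bound, *yilU* is transcribed.
So YilU is produced and active.
No repressor is bound and YilU is active, so *morQ* is transcribed.
→ *morQ* is ON in B.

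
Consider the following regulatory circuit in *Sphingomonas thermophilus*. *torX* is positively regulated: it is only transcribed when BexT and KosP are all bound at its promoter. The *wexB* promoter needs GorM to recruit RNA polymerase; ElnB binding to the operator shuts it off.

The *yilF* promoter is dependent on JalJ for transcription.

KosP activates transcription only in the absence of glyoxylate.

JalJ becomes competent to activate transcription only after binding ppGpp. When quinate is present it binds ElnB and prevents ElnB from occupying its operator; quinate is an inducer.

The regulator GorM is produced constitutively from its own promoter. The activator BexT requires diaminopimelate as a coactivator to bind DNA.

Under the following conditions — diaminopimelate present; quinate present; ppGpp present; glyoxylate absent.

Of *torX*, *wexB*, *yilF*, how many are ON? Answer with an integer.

3

Diaminopimelate is present, so BexT is active.
Glyoxylate is absent, so KosP is active.
No repressor is bound and BexT and KosP are active, so *torX* is transcribed.
→ *torX* is ON.
Quinate is present, so ElnB is inactive.
GorM is produced constitutively and is active.
No repressor is bound and GorM is active, so *wexB* is transcribed.
→ *wexB* is ON.
ppGpp is present, so JalJ is active.
No repressor is bound and JalJ is active, so *yilF* is transcribed.
→ *yilF* is ON.
3 of the 3 genes are transcribed.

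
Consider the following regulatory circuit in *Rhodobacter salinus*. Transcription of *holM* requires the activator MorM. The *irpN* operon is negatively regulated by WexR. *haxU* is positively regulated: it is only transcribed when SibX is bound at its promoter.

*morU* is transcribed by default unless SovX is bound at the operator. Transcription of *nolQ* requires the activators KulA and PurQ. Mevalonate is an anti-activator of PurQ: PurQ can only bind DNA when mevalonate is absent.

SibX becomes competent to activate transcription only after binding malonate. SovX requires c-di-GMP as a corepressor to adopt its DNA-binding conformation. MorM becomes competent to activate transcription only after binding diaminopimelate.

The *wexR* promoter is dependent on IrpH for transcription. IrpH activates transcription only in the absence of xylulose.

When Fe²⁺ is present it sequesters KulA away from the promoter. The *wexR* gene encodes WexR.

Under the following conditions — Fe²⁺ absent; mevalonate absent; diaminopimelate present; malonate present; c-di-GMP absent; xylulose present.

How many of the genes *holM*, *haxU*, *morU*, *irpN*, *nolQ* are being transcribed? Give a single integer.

Diaminopimelate is present, so MorM is active.
No repressor is bound and MorM is active, so *holM* is transcribed.
→ *holM* is ON.
Malonate is present, so SibX is active.
No repressor is bound and SibX is active, so *haxU* is transcribed.
→ *haxU* is ON.
c-di-GMP is absent, so SovX is inactive.
With no repressor bound, *morU* is transcribed.
→ *morU* is ON.
Xylulose is present, so IrpH is inactive.
Required activator IrpH is absent, so *wexR* is not transcribed.
So WexR is not produced.
With no repressor bound, *irpN* is transcribed.
→ *irpN* is ON.
Fe²⁺ is absent, so KulA is active.
Mevalonate is absent, so PurQ is active.
No repressor is bound and KulA and PurQ are active, so *nolQ* is transcribed.
→ *nolQ* is ON.
5 of the 5 genes are transcribed.

5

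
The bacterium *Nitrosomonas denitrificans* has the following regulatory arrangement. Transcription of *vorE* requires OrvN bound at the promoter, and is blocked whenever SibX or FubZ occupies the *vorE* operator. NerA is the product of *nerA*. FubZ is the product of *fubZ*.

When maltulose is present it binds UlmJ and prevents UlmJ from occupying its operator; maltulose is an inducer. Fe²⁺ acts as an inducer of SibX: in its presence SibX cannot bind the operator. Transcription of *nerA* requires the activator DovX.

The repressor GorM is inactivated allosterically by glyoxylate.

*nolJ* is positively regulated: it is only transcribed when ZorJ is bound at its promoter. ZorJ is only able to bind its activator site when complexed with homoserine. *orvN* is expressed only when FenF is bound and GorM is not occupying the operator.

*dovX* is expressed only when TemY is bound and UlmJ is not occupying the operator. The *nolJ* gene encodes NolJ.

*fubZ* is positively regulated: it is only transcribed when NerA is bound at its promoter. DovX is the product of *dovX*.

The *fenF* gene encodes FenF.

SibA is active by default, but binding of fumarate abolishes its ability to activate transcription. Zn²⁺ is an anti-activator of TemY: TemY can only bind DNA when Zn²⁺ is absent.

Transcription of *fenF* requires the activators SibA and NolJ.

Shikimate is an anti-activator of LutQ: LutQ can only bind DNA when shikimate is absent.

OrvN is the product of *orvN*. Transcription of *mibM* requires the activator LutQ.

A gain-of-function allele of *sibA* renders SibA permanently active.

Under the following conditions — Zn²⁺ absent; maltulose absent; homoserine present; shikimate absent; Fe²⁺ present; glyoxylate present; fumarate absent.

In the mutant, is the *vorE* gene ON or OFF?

ON

Fe²⁺ is present, so SibX is inactive.
Glyoxylate is present, so GorM is inactive.
SibA is constitutively active in this strain.
Homoserine is present, so ZorJ is active.
No repressor is bound and ZorJ is active, so *nolJ* is transcribed.
So NolJ is produced and active.
No repressor is bound and SibA and NolJ are active, so *fenF* is transcribed.
So FenF is produced and active.
No repressor is bound and FenF is active, so *orvN* is transcribed.
So OrvN is produced and active.
Maltulose is absent, so UlmJ is active.
Zn²⁺ is absent, so TemY is active.
With repressor UlmJ bound, *dovX* is not transcribed.
So DovX is not produced.
Required activator DovX is absent, so *nerA* is not transcribed.
So NerA is not produced.
Required activator NerA is absent, so *fubZ* is not transcribed.
So FubZ is not produced.
No repressor is bound and OrvN is active, so *vorE* is transcribed.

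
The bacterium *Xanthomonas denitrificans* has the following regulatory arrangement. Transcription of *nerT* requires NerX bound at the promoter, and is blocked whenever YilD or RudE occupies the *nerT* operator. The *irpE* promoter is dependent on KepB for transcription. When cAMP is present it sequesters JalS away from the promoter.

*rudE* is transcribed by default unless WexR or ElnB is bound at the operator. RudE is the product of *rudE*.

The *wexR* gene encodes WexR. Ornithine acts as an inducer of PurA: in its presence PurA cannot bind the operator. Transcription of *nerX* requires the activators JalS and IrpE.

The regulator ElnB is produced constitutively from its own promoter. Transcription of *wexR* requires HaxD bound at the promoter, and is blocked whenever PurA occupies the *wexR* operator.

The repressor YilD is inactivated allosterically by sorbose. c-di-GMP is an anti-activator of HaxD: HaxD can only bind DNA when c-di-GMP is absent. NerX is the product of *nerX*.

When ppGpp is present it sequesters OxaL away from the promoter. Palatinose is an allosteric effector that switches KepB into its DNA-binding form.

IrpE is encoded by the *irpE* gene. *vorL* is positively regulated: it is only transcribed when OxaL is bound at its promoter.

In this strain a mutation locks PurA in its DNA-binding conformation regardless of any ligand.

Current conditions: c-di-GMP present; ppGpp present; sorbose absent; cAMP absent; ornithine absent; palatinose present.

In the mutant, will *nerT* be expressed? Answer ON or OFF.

Sorbose is absent, so YilD is active.
cAMP is absent, so JalS is active.
Palatinose is present, so KepB is active.
No repressor is bound and KepB is active, so *irpE* is transcribed.
So IrpE is produced and active.
No repressor is bound and JalS and IrpE are active, so *nerX* is transcribed.
So NerX is produced and active.
c-di-GMP is present, so HaxD is inactive.
PurA is constitutively active in this strain.
With repressor PurA bound, *wexR* is not transcribed.
So WexR is not produced.
ElnB is produced constitutively and is active.
With repressor ElnB bound, *rudE* is not transcribed.
So RudE is not produced.
With repressor YilD bound, *nerT* is not transcribed.

OFF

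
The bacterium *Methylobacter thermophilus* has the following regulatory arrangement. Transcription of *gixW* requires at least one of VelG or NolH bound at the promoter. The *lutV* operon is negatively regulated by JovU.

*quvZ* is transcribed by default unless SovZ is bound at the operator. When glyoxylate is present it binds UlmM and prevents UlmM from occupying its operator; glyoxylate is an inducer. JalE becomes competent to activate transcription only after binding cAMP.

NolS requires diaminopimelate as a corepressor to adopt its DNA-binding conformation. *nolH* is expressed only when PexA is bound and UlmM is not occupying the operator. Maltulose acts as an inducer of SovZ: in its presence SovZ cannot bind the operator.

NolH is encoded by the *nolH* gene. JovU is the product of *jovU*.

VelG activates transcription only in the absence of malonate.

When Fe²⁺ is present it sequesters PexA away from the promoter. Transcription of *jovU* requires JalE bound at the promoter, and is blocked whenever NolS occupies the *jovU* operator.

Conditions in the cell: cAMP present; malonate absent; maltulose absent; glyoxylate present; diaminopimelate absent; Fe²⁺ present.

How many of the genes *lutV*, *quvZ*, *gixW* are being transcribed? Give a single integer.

Diaminopimelate is absent, so NolS is inactive.
cAMP is present, so JalE is active.
No repressor is bound and JalE is active, so *jovU* is transcribed.
So JovU is produced and active.
With repressor JovU bound, *lutV* is not transcribed.
→ *lutV* is OFF.
Maltulose is absent, so SovZ is active.
With repressor SovZ bound, *quvZ* is not transcribed.
→ *quvZ* is OFF.
Malonate is absent, so VelG is active.
Fe²⁺ is present, so PexA is inactive.
Glyoxylate is present, so UlmM is inactive.
Required activator PexA is absent, so *nolH* is not transcribed.
So NolH is not produced.
Activator VelG is present, so *gixW* is transcribed.
→ *gixW* is ON.
1 of the 3 genes is transcribed.

1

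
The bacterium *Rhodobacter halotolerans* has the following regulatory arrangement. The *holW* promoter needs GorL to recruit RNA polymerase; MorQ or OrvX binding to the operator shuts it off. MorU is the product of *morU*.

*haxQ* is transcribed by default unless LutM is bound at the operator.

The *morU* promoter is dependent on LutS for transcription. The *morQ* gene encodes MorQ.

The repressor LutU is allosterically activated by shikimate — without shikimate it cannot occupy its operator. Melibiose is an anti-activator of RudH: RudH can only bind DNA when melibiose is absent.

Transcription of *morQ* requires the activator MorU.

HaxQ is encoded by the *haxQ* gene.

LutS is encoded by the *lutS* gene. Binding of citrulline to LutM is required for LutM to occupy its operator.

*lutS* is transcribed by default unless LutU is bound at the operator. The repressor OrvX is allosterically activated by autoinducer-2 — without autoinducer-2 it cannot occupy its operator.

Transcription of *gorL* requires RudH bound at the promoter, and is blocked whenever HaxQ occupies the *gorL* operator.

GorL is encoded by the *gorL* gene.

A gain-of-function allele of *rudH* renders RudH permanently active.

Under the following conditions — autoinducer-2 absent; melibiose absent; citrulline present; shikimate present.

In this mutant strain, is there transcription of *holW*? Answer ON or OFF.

ON

Shikimate is present, so LutU is active.
With repressor LutU bound, *lutS* is not transcribed.
So LutS is not produced.
Required activator LutS is absent, so *morU* is not transcribed.
So MorU is not produced.
Required activator MorU is absent, so *morQ* is not transcribed.
So MorQ is not produced.
Citrulline is present, so LutM is active.
With repressor LutM bound, *haxQ* is not transcribed.
So HaxQ is not produced.
RudH is constitutively active in this strain.
No repressor is bound and RudH is active, so *gorL* is transcribed.
So GorL is produced and active.
Autoinducer-2 is absent, so OrvX is inactive.
No repressor is bound and GorL is active, so *holW* is transcribed.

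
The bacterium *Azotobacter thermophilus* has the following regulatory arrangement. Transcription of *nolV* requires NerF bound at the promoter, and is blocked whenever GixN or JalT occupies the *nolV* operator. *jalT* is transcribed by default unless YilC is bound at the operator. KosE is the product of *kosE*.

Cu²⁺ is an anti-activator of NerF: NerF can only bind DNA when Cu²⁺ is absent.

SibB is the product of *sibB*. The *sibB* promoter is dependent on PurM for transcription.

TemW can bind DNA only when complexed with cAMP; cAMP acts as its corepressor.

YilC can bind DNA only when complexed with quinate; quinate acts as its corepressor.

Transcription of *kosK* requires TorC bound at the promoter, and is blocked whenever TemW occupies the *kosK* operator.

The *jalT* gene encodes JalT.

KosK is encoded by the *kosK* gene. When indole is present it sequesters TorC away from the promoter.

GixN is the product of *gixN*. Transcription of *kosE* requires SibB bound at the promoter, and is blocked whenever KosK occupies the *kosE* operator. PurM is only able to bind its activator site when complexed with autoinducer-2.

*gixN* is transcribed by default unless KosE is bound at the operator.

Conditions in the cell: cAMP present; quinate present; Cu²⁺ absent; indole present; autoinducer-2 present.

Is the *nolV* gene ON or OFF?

Indole is present, so TorC is inactive.
cAMP is present, so TemW is active.
With repressor TemW bound, *kosK* is not transcribed.
So KosK is not produced.
Autoinducer-2 is present, so PurM is active.
No repressor is bound and PurM is active, so *sibB* is transcribed.
So SibB is produced and active.
No repressor is bound and SibB is active, so *kosE* is transcribed.
So KosE is produced and active.
With repressor KosE bound, *gixN* is not transcribed.
So GixN is not produced.
Quinate is present, so YilC is active.
With repressor YilC bound, *jalT* is not transcribed.
So JalT is not produced.
Cu²⁺ is absent, so NerF is active.
No repressor is bound and NerF is active, so *nolV* is transcribed.

ON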